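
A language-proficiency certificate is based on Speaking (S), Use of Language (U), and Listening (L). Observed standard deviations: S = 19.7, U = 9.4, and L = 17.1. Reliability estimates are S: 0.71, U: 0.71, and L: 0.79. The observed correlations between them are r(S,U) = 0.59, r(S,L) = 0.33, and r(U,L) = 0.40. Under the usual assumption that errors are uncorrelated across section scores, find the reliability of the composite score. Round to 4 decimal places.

Var(S+U+L) = 19.7² + 9.4² + 17.1² + 2·[19.7·9.4·0.59 + 19.7·17.1·0.33 + 9.4·17.1·0.40] = 768.86 + 569.439 = 1338.3.
Because errors are independent across components, Cov(Tᵢ,Tⱼ) = Cov(Xᵢ,Xⱼ); the off-diagonal part of the true-score variance is the same as above.
True-score variance = [19.7²·0.71 + 9.4²·0.71 + 17.1²·0.79] + 569.439 = 569.283 + 569.439 = 1138.72.
Reliability = 1138.72 / 1338.3 = 0.8509.

0.8509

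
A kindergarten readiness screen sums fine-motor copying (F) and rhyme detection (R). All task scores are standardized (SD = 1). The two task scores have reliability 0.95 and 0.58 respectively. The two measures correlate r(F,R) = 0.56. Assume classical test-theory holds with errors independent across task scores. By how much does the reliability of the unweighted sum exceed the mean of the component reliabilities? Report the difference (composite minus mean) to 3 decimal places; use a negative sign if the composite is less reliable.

Var(sum) = 2 + 1.12 = 3.12; true-score variance = 1.53 + 1.12 = 2.65; composite reliability = 0.8494.
Mean component reliability = 0.7650.
Difference = 0.8494 − 0.7650 = 0.084.

0.084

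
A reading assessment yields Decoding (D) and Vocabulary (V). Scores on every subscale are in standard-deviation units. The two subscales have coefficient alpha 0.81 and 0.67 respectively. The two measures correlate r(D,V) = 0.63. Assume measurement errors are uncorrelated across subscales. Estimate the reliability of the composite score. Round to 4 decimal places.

Var(D+V) = 2 + 2·[0.63] = 2 + 1.26 = 3.26.
Because errors are independent across components, Cov(Tᵢ,Tⱼ) = Cov(Xᵢ,Xⱼ); the off-diagonal part of the true-score variance is the same as above.
True-score variance = [0.81 + 0.67] + 1.26 = 1.48 + 1.26 = 2.74.
Reliability = 2.74 / 3.26 = 0.8405.

0.8405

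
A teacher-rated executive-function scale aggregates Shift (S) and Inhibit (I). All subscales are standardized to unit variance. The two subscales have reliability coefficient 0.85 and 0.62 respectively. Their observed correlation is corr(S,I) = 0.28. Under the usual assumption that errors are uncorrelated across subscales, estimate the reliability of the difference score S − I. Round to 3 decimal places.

0.632

Var(S−I) = 1 + 1 − 2·0.28 = 2 − 0.56 = 1.44.
With uncorrelated errors the cross-covariances are all true-score covariance, so they carry over unchanged; only the diagonal terms shrink to ρᵢσᵢ².
True-score variance = [0.85 + 0.62] − 0.56 = 1.47 − 0.56 = 0.91.
Reliability = 0.91 / 1.44 = 0.632.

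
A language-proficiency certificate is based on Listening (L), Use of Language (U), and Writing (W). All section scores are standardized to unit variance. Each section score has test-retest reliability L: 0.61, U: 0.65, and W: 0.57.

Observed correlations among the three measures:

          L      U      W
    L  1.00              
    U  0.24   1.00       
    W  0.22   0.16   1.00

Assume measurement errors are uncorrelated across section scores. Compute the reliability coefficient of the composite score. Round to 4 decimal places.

0.7241

Var(L+U+W) = 3 + 2·[0.24 + 0.22 + 0.16] = 3 + 1.24 = 4.24.
Under uncorrelated errors the observed covariances equal the true-score covariances, so only the own-variance terms attenuate.
True-score variance = [0.61 + 0.65 + 0.57] + 1.24 = 1.83 + 1.24 = 3.07.
Reliability = 3.07 / 4.24 = 0.7241.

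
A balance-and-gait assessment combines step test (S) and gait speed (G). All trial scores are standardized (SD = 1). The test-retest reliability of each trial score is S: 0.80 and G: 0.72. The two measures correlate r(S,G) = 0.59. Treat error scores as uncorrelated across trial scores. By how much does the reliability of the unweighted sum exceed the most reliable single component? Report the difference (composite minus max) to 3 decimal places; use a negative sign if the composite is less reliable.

0.049

Var(sum) = 2 + 1.18 = 3.18; true-score variance = 1.52 + 1.18 = 2.7; composite reliability = 0.8491.
Max component reliability = 0.8000.
Difference = 0.8491 − 0.8000 = 0.049.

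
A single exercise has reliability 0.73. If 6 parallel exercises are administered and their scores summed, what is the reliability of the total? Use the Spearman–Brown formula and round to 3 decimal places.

ρ_k = kρ / (1 + (k−1)ρ) = 6·0.73 / (1 + 5·0.73) = 4.380 / 4.650 = 0.942.

0.942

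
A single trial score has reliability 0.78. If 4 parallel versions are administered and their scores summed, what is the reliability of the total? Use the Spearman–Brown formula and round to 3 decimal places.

0.934

ρ_k = kρ / (1 + (k−1)ρ) = 4·0.78 / (1 + 3·0.78) = 3.120 / 3.340 = 0.934.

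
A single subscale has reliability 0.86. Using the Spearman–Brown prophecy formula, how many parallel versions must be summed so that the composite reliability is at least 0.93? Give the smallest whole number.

3

k ≥ ρ*(1−ρ₁)/(ρ₁(1−ρ*)) = 0.93·0.14 / (0.86·0.07) = 2.163.
Smallest integer k = 3.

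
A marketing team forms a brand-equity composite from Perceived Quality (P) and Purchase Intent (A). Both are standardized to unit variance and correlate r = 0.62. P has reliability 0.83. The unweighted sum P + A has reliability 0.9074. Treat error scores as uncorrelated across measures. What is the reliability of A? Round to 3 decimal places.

0.870

Var(P+A) = 2 + 2·0.62 = 3.240.
True-score variance = ρ_P + ρ_A + 2·0.62, so 0.9074 = (0.83 + ρ_A + 1.24) / 3.240.
ρ_A = 0.9074·3.240 − 0.83 − 1.24 = 0.870.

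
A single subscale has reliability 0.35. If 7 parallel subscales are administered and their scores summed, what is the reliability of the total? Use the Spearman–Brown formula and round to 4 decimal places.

ρ_k = kρ / (1 + (k−1)ρ) = 7·0.35 / (1 + 6·0.35) = 2.450 / 3.100 = 0.7903.

0.7903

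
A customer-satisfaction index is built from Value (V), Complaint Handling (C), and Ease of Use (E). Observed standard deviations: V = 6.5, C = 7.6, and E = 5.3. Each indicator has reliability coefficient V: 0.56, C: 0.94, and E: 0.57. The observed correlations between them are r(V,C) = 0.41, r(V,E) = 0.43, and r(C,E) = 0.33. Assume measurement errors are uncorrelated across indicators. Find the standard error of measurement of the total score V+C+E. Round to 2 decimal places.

5.84

Var(total) = 128.1 + 96.7198 = 224.82.
True-score variance = 93.9657 + 96.7198 = 190.685, so reliability = 0.8482.
Error variance = 224.82 − 190.685 = 34.1343; SEM = √34.1343 = 5.84.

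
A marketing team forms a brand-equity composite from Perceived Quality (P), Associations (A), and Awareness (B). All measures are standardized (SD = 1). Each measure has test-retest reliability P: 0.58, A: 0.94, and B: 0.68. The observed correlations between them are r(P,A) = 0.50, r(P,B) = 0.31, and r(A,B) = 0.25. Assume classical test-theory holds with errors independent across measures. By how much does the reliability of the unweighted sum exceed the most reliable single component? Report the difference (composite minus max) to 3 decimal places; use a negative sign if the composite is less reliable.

Var(sum) = 3 + 2.12 = 5.12; true-score variance = 2.2 + 2.12 = 4.32; composite reliability = 0.8438.
Max component reliability = 0.9400.
Difference = 0.8438 − 0.9400 = -0.096.

-0.096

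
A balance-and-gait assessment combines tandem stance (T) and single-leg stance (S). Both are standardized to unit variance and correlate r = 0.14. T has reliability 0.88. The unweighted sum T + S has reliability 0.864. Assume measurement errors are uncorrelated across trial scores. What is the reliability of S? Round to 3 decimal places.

0.810

Var(T+S) = 2 + 2·0.14 = 2.280.
True-score variance = ρ_T + ρ_S + 2·0.14, so 0.864 = (0.88 + ρ_S + 0.28) / 2.280.
ρ_S = 0.864·2.280 − 0.88 − 0.28 = 0.810.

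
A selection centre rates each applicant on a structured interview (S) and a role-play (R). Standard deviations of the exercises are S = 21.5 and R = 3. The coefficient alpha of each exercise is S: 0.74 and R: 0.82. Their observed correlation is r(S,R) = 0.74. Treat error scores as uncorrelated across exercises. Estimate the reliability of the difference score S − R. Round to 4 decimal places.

0.6759

Var(S−R) = 21.5² + 3² − 2·21.5·3·0.74 = 471.25 − 95.46 = 375.79.
Under uncorrelated errors the observed covariances equal the true-score covariances, so only the own-variance terms attenuate.
True-score variance = [21.5²·0.74 + 3²·0.82] − 95.46 = 349.445 − 95.46 = 253.985.
Reliability = 253.985 / 375.79 = 0.6759.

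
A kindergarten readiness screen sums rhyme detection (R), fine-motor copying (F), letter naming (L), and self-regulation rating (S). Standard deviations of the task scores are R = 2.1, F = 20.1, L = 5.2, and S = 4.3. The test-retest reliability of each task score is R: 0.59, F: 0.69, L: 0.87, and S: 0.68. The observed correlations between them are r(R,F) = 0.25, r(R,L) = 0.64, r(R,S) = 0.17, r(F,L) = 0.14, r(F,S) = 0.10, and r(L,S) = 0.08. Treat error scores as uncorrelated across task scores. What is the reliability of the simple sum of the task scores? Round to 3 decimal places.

Var(R+F+L+S) = 2.1² + 20.1² + 5.2² + 4.3² + 2·[2.1·20.1·0.25 + 2.1·5.2·0.64 + 2.1·4.3·0.17 + 20.1·5.2·0.14 + 20.1·4.3·0.10 + 5.2·4.3·0.08] = 453.95 + 88.282 = 542.232.
Under uncorrelated errors the observed covariances equal the true-score covariances, so only the own-variance terms attenuate.
True-score variance = [2.1²·0.59 + 20.1²·0.69 + 5.2²·0.87 + 4.3²·0.68] + 88.282 = 317.467 + 88.282 = 405.749.
Reliability = 405.749 / 542.232 = 0.748.

0.748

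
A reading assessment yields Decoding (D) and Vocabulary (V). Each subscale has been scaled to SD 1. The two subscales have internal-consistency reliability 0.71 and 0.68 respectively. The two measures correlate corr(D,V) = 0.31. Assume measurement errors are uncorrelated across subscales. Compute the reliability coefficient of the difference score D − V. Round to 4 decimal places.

0.5580

Var(D−V) = 1 + 1 − 2·0.31 = 2 − 0.62 = 1.38.
Under uncorrelated errors the observed covariances equal the true-score covariances, so only the own-variance terms attenuate.
True-score variance = [0.71 + 0.68] − 0.62 = 1.39 − 0.62 = 0.77.
Reliability = 0.77 / 1.38 = 0.5580.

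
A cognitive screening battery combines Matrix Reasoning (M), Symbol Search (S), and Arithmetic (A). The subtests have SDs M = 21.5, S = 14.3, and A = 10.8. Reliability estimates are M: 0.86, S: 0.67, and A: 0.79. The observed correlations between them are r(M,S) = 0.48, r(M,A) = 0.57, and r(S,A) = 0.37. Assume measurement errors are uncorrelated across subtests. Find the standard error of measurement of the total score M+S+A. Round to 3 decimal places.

Var(total) = 783.38 + 674.146 = 1457.53.
True-score variance = 626.689 + 674.146 = 1300.83, so reliability = 0.8925.
Error variance = 1457.53 − 1300.83 = 156.691; SEM = √156.691 = 12.518.

12.518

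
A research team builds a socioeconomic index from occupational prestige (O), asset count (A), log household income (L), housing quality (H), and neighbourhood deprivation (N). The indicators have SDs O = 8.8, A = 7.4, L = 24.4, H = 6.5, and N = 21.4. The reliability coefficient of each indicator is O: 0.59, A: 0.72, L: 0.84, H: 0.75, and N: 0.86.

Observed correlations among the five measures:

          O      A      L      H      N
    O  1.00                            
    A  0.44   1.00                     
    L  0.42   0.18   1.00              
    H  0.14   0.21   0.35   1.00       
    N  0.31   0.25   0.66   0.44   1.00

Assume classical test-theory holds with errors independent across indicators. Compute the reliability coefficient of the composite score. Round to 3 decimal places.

Var(O+A+L+H+N) = 8.8² + 7.4² + 24.4² + 6.5² + 21.4² + 2·[8.8·7.4·0.44 + 8.8·24.4·0.42 + 8.8·6.5·0.14 + 8.8·21.4·0.31 + 7.4·24.4·0.18 + 7.4·6.5·0.21 + 7.4·21.4·0.25 + 24.4·6.5·0.35 + 24.4·21.4·0.66 + 6.5·21.4·0.44] = 1227.77 + 1457.51 = 2685.28.
Because errors are independent across components, Cov(Tᵢ,Tⱼ) = Cov(Xᵢ,Xⱼ); the off-diagonal part of the true-score variance is the same as above.
True-score variance = [8.8²·0.59 + 7.4²·0.72 + 24.4²·0.84 + 6.5²·0.75 + 21.4²·0.86] + 1457.51 = 1010.75 + 1457.51 = 2468.26.
Reliability = 2468.26 / 2685.28 = 0.919.

0.919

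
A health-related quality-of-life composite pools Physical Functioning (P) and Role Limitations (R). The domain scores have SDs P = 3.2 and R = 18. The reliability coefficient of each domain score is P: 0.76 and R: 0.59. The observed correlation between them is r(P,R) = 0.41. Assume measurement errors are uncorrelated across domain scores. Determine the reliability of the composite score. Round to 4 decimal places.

Var(P+R) = 3.2² + 18² + 2·[3.2·18·0.41] = 334.24 + 47.232 = 381.472.
With uncorrelated errors the cross-covariances are all true-score covariance, so they carry over unchanged; only the diagonal terms shrink to ρᵢσᵢ².
True-score variance = [3.2²·0.76 + 18²·0.59] + 47.232 = 198.942 + 47.232 = 246.174.
Reliability = 246.174 / 381.472 = 0.6453.

0.6453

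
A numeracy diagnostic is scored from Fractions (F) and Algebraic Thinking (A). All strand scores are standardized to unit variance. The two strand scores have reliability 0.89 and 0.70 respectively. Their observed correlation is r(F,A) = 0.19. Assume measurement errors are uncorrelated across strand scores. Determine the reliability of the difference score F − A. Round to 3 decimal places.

0.747

Var(F−A) = 1 + 1 − 2·0.19 = 2 − 0.38 = 1.62.
With uncorrelated errors the cross-covariances are all true-score covariance, so they carry over unchanged; only the diagonal terms shrink to ρᵢσᵢ².
True-score variance = [0.89 + 0.70] − 0.38 = 1.59 − 0.38 = 1.21.
Reliability = 1.21 / 1.62 = 0.747.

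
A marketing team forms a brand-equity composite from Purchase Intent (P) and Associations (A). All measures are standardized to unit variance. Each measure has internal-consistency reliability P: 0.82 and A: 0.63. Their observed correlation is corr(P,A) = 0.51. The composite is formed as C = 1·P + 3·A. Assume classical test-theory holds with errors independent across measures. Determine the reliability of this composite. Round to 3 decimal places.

0.731

Var(C) = 1 + 3² + 2·[3·0.51] = 10 + 3.06 = 13.06.
Because errors are independent across components, Cov(Tᵢ,Tⱼ) = Cov(Xᵢ,Xⱼ); the off-diagonal part of the true-score variance is the same as above.
True-score variance = [0.82 + 3²·0.63] + 3.06 = 6.49 + 3.06 = 9.55.
Reliability = 9.55 / 13.06 = 0.731.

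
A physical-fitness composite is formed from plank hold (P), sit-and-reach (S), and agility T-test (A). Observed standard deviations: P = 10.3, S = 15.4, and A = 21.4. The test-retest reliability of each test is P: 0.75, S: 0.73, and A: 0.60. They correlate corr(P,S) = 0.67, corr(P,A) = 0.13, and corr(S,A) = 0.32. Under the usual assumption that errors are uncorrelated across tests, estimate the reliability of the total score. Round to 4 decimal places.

Var(P+S+A) = 10.3² + 15.4² + 21.4² + 2·[10.3·15.4·0.67 + 10.3·21.4·0.13 + 15.4·21.4·0.32] = 801.21 + 480.778 = 1281.99.
With uncorrelated errors the cross-covariances are all true-score covariance, so they carry over unchanged; only the diagonal terms shrink to ρᵢσᵢ².
True-score variance = [10.3²·0.75 + 15.4²·0.73 + 21.4²·0.60] + 480.778 = 527.47 + 480.778 = 1008.25.
Reliability = 1008.25 / 1281.99 = 0.7865.

0.7865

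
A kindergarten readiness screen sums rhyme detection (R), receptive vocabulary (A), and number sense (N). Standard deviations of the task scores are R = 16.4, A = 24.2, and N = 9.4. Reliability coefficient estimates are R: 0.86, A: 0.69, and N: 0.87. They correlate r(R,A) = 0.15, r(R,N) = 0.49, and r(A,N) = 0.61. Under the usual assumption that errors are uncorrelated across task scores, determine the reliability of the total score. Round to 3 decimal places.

0.845

Var(R+A+N) = 16.4² + 24.2² + 9.4² + 2·[16.4·24.2·0.15 + 16.4·9.4·0.49 + 24.2·9.4·0.61] = 942.96 + 547.666 = 1490.63.
Under uncorrelated errors the observed covariances equal the true-score covariances, so only the own-variance terms attenuate.
True-score variance = [16.4²·0.86 + 24.2²·0.69 + 9.4²·0.87] + 547.666 = 712.27 + 547.666 = 1259.94.
Reliability = 1259.94 / 1490.63 = 0.845.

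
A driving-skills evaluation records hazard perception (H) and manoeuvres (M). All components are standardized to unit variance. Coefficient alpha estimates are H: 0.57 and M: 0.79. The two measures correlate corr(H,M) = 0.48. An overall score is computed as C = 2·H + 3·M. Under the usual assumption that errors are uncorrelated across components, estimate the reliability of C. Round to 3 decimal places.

Var(C) = 2² + 3² + 2·[6·0.48] = 13 + 5.76 = 18.76.
Under uncorrelated errors the observed covariances equal the true-score covariances, so only the own-variance terms attenuate.
True-score variance = [2²·0.57 + 3²·0.79] + 5.76 = 9.39 + 5.76 = 15.15.
Reliability = 15.15 / 18.76 = 0.808.

0.808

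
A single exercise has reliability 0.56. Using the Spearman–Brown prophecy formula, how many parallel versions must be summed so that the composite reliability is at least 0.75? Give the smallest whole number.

3

k ≥ ρ*(1−ρ₁)/(ρ₁(1−ρ*)) = 0.75·0.44 / (0.56·0.25) = 2.357.
Smallest integer k = 3.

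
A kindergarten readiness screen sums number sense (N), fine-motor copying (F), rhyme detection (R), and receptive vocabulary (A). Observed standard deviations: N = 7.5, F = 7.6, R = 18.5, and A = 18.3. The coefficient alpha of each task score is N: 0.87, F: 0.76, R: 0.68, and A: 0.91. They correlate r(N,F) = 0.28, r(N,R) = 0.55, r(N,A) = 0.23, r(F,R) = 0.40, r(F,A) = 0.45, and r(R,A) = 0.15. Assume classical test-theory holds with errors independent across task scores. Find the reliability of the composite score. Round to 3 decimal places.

Var(N+F+R+A) = 7.5² + 7.6² + 18.5² + 18.3² + 2·[7.5·7.6·0.28 + 7.5·18.5·0.55 + 7.5·18.3·0.23 + 7.6·18.5·0.40 + 7.6·18.3·0.45 + 18.5·18.3·0.15] = 791.15 + 586.897 = 1378.05.
Under uncorrelated errors the observed covariances equal the true-score covariances, so only the own-variance terms attenuate.
True-score variance = [7.5²·0.87 + 7.6²·0.76 + 18.5²·0.68 + 18.3²·0.91] + 586.897 = 630.315 + 586.897 = 1217.21.
Reliability = 1217.21 / 1378.05 = 0.883.

0.883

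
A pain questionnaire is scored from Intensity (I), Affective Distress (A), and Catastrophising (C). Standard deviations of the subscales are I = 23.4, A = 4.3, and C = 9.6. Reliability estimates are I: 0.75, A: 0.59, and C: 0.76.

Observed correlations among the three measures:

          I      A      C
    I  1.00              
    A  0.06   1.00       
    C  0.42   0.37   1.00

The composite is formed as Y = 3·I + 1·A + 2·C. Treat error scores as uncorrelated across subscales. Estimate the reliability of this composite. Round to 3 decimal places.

Var(Y) = 3²·23.4² + 4.3² + 2²·9.6² + 2·[3·23.4·4.3·0.06 + 6·23.4·9.6·0.42 + 2·4.3·9.6·0.37] = 5315.17 + 1229.5 = 6544.67.
Under uncorrelated errors the observed covariances equal the true-score covariances, so only the own-variance terms attenuate.
True-score variance = [3²·23.4²·0.75 + 4.3²·0.59 + 2²·9.6²·0.76] + 1229.5 = 3987.11 + 1229.5 = 5216.61.
Reliability = 5216.61 / 6544.67 = 0.797.

0.797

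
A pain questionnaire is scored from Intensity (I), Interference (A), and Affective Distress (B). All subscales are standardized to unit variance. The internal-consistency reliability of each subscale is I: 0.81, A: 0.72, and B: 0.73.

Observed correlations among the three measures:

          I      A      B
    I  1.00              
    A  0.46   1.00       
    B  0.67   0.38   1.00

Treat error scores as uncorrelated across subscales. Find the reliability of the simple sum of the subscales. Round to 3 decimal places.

Var(I+A+B) = 3 + 2·[0.46 + 0.67 + 0.38] = 3 + 3.02 = 6.02.
With uncorrelated errors the cross-covariances are all true-score covariance, so they carry over unchanged; only the diagonal terms shrink to ρᵢσᵢ².
True-score variance = [0.81 + 0.72 + 0.73] + 3.02 = 2.26 + 3.02 = 5.28.
Reliability = 5.28 / 6.02 = 0.877.

0.877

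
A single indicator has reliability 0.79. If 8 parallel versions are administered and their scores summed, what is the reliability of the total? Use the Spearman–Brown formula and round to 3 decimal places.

0.968

ρ_k = kρ / (1 + (k−1)ρ) = 8·0.79 / (1 + 7·0.79) = 6.320 / 6.530 = 0.968.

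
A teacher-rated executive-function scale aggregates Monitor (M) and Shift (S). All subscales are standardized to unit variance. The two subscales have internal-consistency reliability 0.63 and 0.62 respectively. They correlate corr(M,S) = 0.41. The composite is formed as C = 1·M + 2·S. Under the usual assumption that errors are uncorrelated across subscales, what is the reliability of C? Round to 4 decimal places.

Var(C) = 1 + 2² + 2·[2·0.41] = 5 + 1.64 = 6.64.
Because errors are independent across components, Cov(Tᵢ,Tⱼ) = Cov(Xᵢ,Xⱼ); the off-diagonal part of the true-score variance is the same as above.
True-score variance = [0.63 + 2²·0.62] + 1.64 = 3.11 + 1.64 = 4.75.
Reliability = 4.75 / 6.64 = 0.7154.

0.7154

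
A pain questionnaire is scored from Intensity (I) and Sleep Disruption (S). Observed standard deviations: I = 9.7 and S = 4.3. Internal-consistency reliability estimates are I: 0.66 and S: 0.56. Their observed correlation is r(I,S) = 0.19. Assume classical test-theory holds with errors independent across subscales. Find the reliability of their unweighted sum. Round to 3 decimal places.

0.688

Var(I+S) = 9.7² + 4.3² + 2·[9.7·4.3·0.19] = 112.58 + 15.8498 = 128.43.
Under uncorrelated errors the observed covariances equal the true-score covariances, so only the own-variance terms attenuate.
True-score variance = [9.7²·0.66 + 4.3²·0.56] + 15.8498 = 72.4538 + 15.8498 = 88.3036.
Reliability = 88.3036 / 128.43 = 0.688.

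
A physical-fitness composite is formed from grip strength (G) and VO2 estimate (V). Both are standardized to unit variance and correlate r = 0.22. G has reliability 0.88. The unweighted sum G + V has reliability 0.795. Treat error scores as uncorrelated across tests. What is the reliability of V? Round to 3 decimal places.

Var(G+V) = 2 + 2·0.22 = 2.440.
True-score variance = ρ_G + ρ_V + 2·0.22, so 0.795 = (0.88 + ρ_V + 0.44) / 2.440.
ρ_V = 0.795·2.440 − 0.88 − 0.44 = 0.620.

0.620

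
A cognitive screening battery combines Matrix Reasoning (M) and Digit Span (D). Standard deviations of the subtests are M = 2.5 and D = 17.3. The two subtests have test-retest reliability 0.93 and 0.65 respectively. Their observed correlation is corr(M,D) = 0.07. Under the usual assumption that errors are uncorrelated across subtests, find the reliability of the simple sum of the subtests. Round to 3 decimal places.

0.662

Var(M+D) = 2.5² + 17.3² + 2·[2.5·17.3·0.07] = 305.54 + 6.055 = 311.595.
With uncorrelated errors the cross-covariances are all true-score covariance, so they carry over unchanged; only the diagonal terms shrink to ρᵢσᵢ².
True-score variance = [2.5²·0.93 + 17.3²·0.65] + 6.055 = 200.351 + 6.055 = 206.406.
Reliability = 206.406 / 311.595 = 0.662.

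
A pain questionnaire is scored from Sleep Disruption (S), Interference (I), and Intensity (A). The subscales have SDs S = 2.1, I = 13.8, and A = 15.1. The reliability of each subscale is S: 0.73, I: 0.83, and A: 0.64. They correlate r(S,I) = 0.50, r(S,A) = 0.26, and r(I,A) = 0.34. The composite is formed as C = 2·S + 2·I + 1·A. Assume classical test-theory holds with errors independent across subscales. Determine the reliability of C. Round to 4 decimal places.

Var(C) = 2²·2.1² + 2²·13.8² + 15.1² + 2·[4·2.1·13.8·0.50 + 2·2.1·15.1·0.26 + 2·13.8·15.1·0.34] = 1007.41 + 432.295 = 1439.71.
Because errors are independent across components, Cov(Tᵢ,Tⱼ) = Cov(Xᵢ,Xⱼ); the off-diagonal part of the true-score variance is the same as above.
True-score variance = [2²·2.1²·0.73 + 2²·13.8²·0.83 + 15.1²·0.64] + 432.295 = 791.064 + 432.295 = 1223.36.
Reliability = 1223.36 / 1439.71 = 0.8497.

0.8497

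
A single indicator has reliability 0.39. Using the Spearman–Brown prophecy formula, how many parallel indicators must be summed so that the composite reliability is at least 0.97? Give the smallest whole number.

k ≥ ρ*(1−ρ₁)/(ρ₁(1−ρ*)) = 0.97·0.61 / (0.39·0.03) = 50.573.
Smallest integer k = 51.

51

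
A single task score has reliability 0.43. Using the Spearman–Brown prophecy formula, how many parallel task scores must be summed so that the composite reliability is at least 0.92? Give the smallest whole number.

16

k ≥ ρ*(1−ρ₁)/(ρ₁(1−ρ*)) = 0.92·0.57 / (0.43·0.08) = 15.244.
Smallest integer k = 16.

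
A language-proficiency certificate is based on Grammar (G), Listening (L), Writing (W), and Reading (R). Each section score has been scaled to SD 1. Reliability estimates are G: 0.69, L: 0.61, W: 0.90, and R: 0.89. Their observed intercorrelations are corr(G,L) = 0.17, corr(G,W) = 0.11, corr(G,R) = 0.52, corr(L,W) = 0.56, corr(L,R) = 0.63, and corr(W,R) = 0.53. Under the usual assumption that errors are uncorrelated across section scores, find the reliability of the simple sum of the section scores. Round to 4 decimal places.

0.8993

Var(G+L+W+R) = 4 + 2·[0.17 + 0.11 + 0.52 + 0.56 + 0.63 + 0.53] = 4 + 5.04 = 9.04.
Under uncorrelated errors the observed covariances equal the true-score covariances, so only the own-variance terms attenuate.
True-score variance = [0.69 + 0.61 + 0.90 + 0.89] + 5.04 = 3.09 + 5.04 = 8.13.
Reliability = 8.13 / 9.04 = 0.8993.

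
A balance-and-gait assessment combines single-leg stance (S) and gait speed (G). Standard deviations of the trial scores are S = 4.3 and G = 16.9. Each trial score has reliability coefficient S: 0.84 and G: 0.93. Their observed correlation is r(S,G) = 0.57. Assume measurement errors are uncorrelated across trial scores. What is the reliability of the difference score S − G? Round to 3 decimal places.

Var(S−G) = 4.3² + 16.9² − 2·4.3·16.9·0.57 = 304.1 − 82.8438 = 221.256.
With uncorrelated errors the cross-covariances are all true-score covariance, so they carry over unchanged; only the diagonal terms shrink to ρᵢσᵢ².
True-score variance = [4.3²·0.84 + 16.9²·0.93] − 82.8438 = 281.149 − 82.8438 = 198.305.
Reliability = 198.305 / 221.256 = 0.896.

0.896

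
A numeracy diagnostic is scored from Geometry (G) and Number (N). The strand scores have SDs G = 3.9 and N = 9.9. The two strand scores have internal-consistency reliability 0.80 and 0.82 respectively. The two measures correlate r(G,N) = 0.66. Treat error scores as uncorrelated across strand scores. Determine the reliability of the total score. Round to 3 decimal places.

Var(G+N) = 3.9² + 9.9² + 2·[3.9·9.9·0.66] = 113.22 + 50.9652 = 164.185.
Because errors are independent across components, Cov(Tᵢ,Tⱼ) = Cov(Xᵢ,Xⱼ); the off-diagonal part of the true-score variance is the same as above.
True-score variance = [3.9²·0.80 + 9.9²·0.82] + 50.9652 = 92.5362 + 50.9652 = 143.501.
Reliability = 143.501 / 164.185 = 0.874.

0.874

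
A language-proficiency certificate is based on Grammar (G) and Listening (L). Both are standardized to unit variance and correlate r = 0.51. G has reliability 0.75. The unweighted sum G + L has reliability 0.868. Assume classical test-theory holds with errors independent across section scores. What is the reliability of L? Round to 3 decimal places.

Var(G+L) = 2 + 2·0.51 = 3.020.
True-score variance = ρ_G + ρ_L + 2·0.51, so 0.868 = (0.75 + ρ_L + 1.02) / 3.020.
ρ_L = 0.868·3.020 − 0.75 − 1.02 = 0.851.

0.851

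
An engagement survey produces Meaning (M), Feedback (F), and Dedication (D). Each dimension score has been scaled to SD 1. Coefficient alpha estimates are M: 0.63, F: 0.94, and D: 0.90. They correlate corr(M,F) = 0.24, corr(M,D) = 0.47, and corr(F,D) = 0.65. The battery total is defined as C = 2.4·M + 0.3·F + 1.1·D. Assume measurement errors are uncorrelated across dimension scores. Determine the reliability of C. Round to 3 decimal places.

0.781

Var(C) = 2.4² + 0.3² + 1.1² + 2·[0.72·0.24 + 2.64·0.47 + 0.33·0.65] = 7.06 + 3.2562 = 10.3162.
Under uncorrelated errors the observed covariances equal the true-score covariances, so only the own-variance terms attenuate.
True-score variance = [2.4²·0.63 + 0.3²·0.94 + 1.1²·0.90] + 3.2562 = 4.8024 + 3.2562 = 8.0586.
Reliability = 8.0586 / 10.3162 = 0.781.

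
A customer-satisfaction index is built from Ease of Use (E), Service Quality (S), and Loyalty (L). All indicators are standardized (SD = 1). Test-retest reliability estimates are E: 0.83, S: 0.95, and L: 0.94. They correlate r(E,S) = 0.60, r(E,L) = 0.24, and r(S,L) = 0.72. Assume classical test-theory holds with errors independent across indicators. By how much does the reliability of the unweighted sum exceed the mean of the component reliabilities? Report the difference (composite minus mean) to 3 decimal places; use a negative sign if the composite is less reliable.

Var(sum) = 3 + 3.12 = 6.12; true-score variance = 2.72 + 3.12 = 5.84; composite reliability = 0.9542.
Mean component reliability = 0.9067.
Difference = 0.9542 − 0.9067 = 0.048.

0.048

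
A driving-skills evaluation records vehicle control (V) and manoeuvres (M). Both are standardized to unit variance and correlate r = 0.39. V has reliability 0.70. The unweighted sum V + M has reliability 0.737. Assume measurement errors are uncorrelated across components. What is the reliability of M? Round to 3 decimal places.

0.569

Var(V+M) = 2 + 2·0.39 = 2.780.
True-score variance = ρ_V + ρ_M + 2·0.39, so 0.737 = (0.70 + ρ_M + 0.78) / 2.780.
ρ_M = 0.737·2.780 − 0.70 − 0.78 = 0.569.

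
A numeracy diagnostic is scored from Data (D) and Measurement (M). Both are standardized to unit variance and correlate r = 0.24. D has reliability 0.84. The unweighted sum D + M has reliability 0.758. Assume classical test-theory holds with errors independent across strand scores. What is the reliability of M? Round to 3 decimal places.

Var(D+M) = 2 + 2·0.24 = 2.480.
True-score variance = ρ_D + ρ_M + 2·0.24, so 0.758 = (0.84 + ρ_M + 0.48) / 2.480.
ρ_M = 0.758·2.480 − 0.84 − 0.48 = 0.560.

0.560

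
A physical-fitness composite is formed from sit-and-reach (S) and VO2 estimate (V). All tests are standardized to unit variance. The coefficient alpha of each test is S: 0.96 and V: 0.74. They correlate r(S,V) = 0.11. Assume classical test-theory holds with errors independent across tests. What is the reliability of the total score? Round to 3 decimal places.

Var(S+V) = 2 + 2·[0.11] = 2 + 0.22 = 2.22.
With uncorrelated errors the cross-covariances are all true-score covariance, so they carry over unchanged; only the diagonal terms shrink to ρᵢσᵢ².
True-score variance = [0.96 + 0.74] + 0.22 = 1.7 + 0.22 = 1.92.
Reliability = 1.92 / 2.22 = 0.865.

0.865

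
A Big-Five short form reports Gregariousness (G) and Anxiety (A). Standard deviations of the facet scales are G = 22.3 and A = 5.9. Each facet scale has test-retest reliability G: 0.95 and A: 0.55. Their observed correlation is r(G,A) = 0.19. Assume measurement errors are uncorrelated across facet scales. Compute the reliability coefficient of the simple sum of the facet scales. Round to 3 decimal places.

Var(G+A) = 22.3² + 5.9² + 2·[22.3·5.9·0.19] = 532.1 + 49.9966 = 582.097.
Under uncorrelated errors the observed covariances equal the true-score covariances, so only the own-variance terms attenuate.
True-score variance = [22.3²·0.95 + 5.9²·0.55] + 49.9966 = 491.571 + 49.9966 = 541.568.
Reliability = 541.568 / 582.097 = 0.930.

0.930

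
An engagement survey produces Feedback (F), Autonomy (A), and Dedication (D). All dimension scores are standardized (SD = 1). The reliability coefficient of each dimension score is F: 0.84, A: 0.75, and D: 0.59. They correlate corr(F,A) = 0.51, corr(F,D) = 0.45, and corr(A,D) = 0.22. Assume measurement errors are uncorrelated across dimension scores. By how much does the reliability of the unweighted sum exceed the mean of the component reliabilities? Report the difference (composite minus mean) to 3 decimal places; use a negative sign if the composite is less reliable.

Var(sum) = 3 + 2.36 = 5.36; true-score variance = 2.18 + 2.36 = 4.54; composite reliability = 0.8470.
Mean component reliability = 0.7267.
Difference = 0.8470 − 0.7267 = 0.120.

0.120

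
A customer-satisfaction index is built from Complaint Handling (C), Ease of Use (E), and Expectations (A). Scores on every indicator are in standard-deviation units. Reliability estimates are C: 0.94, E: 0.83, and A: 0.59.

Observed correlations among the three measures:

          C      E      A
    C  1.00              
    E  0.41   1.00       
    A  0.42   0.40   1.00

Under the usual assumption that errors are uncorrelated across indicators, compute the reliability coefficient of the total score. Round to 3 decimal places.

Var(C+E+A) = 3 + 2·[0.41 + 0.42 + 0.40] = 3 + 2.46 = 5.46.
Because errors are independent across components, Cov(Tᵢ,Tⱼ) = Cov(Xᵢ,Xⱼ); the off-diagonal part of the true-score variance is the same as above.
True-score variance = [0.94 + 0.83 + 0.59] + 2.46 = 2.36 + 2.46 = 4.82.
Reliability = 4.82 / 5.46 = 0.883.

0.883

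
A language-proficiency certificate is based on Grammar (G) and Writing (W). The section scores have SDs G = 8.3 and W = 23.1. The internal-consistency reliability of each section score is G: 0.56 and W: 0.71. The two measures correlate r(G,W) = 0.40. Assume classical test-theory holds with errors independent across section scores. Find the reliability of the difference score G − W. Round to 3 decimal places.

0.588

Var(G−W) = 8.3² + 23.1² − 2·8.3·23.1·0.40 = 602.5 − 153.384 = 449.116.
With uncorrelated errors the cross-covariances are all true-score covariance, so they carry over unchanged; only the diagonal terms shrink to ρᵢσᵢ².
True-score variance = [8.3²·0.56 + 23.1²·0.71] − 153.384 = 417.441 − 153.384 = 264.057.
Reliability = 264.057 / 449.116 = 0.588.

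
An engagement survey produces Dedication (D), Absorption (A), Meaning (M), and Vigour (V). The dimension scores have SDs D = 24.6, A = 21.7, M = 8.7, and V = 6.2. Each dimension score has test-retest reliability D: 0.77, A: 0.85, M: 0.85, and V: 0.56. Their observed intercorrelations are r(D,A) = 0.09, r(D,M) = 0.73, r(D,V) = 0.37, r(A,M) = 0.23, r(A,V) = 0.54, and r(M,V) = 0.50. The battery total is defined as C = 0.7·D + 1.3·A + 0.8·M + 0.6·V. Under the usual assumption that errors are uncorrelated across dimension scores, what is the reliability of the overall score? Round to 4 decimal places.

0.8814

Var(C) = 0.7²·24.6² + 1.3²·21.7² + 0.8²·8.7² + 0.6²·6.2² + 2·[0.91·24.6·21.7·0.09 + 0.56·24.6·8.7·0.73 + 0.42·24.6·6.2·0.37 + 1.04·21.7·8.7·0.23 + 0.78·21.7·6.2·0.54 + 0.48·8.7·6.2·0.50] = 1154.61 + 539.371 = 1693.98.
Because errors are independent across components, Cov(Tᵢ,Tⱼ) = Cov(Xᵢ,Xⱼ); the off-diagonal part of the true-score variance is the same as above.
True-score variance = [0.7²·24.6²·0.77 + 1.3²·21.7²·0.85 + 0.8²·8.7²·0.85 + 0.6²·6.2²·0.56] + 539.371 = 953.685 + 539.371 = 1493.06.
Reliability = 1493.06 / 1693.98 = 0.8814.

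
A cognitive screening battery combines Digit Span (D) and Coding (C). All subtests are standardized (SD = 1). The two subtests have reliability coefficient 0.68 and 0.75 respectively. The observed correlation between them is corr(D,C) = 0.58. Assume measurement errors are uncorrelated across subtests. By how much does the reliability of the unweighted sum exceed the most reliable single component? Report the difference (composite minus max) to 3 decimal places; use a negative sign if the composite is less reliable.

0.070

Var(sum) = 2 + 1.16 = 3.16; true-score variance = 1.43 + 1.16 = 2.59; composite reliability = 0.8196.
Max component reliability = 0.7500.
Difference = 0.8196 − 0.7500 = 0.070.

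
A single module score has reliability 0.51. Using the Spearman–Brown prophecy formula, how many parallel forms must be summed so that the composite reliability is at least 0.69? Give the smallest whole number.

k ≥ ρ*(1−ρ₁)/(ρ₁(1−ρ*)) = 0.69·0.49 / (0.51·0.31) = 2.139.
Smallest integer k = 3.

3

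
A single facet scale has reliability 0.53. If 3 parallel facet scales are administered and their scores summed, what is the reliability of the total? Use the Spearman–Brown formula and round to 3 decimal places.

ρ_k = kρ / (1 + (k−1)ρ) = 3·0.53 / (1 + 2·0.53) = 1.590 / 2.060 = 0.772.

0.772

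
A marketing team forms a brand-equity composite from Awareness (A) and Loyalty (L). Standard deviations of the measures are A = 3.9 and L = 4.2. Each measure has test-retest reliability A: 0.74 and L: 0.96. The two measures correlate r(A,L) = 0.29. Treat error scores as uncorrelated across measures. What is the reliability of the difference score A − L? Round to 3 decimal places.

Var(A−L) = 3.9² + 4.2² − 2·3.9·4.2·0.29 = 32.85 − 9.5004 = 23.3496.
Because errors are independent across components, Cov(Tᵢ,Tⱼ) = Cov(Xᵢ,Xⱼ); the off-diagonal part of the true-score variance is the same as above.
True-score variance = [3.9²·0.74 + 4.2²·0.96] − 9.5004 = 28.1898 − 9.5004 = 18.6894.
Reliability = 18.6894 / 23.3496 = 0.800.

0.800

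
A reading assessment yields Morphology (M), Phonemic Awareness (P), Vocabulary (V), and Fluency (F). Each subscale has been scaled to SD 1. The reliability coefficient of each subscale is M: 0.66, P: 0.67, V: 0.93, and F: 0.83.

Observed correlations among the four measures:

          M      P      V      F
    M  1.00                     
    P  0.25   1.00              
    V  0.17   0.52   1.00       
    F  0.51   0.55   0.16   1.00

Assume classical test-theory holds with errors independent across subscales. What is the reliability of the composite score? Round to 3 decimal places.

Var(M+P+V+F) = 4 + 2·[0.25 + 0.17 + 0.51 + 0.52 + 0.55 + 0.16] = 4 + 4.32 = 8.32.
With uncorrelated errors the cross-covariances are all true-score covariance, so they carry over unchanged; only the diagonal terms shrink to ρᵢσᵢ².
True-score variance = [0.66 + 0.67 + 0.93 + 0.83] + 4.32 = 3.09 + 4.32 = 7.41.
Reliability = 7.41 / 8.32 = 0.891.

0.891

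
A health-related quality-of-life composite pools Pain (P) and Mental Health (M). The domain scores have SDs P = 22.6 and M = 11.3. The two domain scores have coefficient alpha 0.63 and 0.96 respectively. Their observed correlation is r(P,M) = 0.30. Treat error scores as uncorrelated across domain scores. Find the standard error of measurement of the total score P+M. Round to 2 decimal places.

13.93

Var(total) = 638.45 + 153.228 = 791.678.
True-score variance = 444.361 + 153.228 = 597.589, so reliability = 0.7548.
Error variance = 791.678 − 597.589 = 194.089; SEM = √194.089 = 13.93.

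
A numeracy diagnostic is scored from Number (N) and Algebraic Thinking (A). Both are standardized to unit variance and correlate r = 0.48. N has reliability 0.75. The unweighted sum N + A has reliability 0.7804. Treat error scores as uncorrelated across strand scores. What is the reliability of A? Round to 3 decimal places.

0.600

Var(N+A) = 2 + 2·0.48 = 2.960.
True-score variance = ρ_N + ρ_A + 2·0.48, so 0.7804 = (0.75 + ρ_A + 0.96) / 2.960.
ρ_A = 0.7804·2.960 − 0.75 − 0.96 = 0.600.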